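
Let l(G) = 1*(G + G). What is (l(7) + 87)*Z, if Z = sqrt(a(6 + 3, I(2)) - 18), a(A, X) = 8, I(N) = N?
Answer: 101*I*sqrt(10) ≈ 319.39*I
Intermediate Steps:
l(G) = 2*G (l(G) = 1*(2*G) = 2*G)
Z = I*sqrt(10) (Z = sqrt(8 - 18) = sqrt(-10) = I*sqrt(10) ≈ 3.1623*I)
(l(7) + 87)*Z = (2*7 + 87)*(I*sqrt(10)) = (14 + 87)*(I*sqrt(10)) = 101*(I*sqrt(10)) = 101*I*sqrt(10)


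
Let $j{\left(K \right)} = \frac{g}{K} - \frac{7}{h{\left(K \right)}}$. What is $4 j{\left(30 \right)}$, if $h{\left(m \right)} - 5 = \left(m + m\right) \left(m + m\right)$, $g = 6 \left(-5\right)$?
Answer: $- \frac{2064}{515} \approx -4.0078$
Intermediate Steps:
$g = -30$
$h{\left(m \right)} = 5 + 4 m^{2}$ ($h{\left(m \right)} = 5 + \left(m + m\right) \left(m + m\right) = 5 + 2 m 2 m = 5 + 4 m^{2}$)
$j{\left(K \right)} = - \frac{30}{K} - \frac{7}{5 + 4 K^{2}}$
$4 j{\left(30 \right)} = 4 \frac{-150 - 120 \cdot 30^{2} - 210}{30 \left(5 + 4 \cdot 30^{2}\right)} = 4 \frac{-150 - 108000 - 210}{30 \left(5 + 4 \cdot 900\right)} = 4 \frac{-150 - 108000 - 210}{30 \left(5 + 3600\right)} = 4 \cdot \frac{1}{30} \cdot \frac{1}{3605} \left(-108360\right) = 4 \left(- \frac{516}{515}\right) = - \frac{2064}{515}$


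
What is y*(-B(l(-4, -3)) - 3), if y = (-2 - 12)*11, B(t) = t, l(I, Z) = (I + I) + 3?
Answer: -308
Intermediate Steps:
l(I, Z) = 3 + 2*I (l(I, Z) = 2*I + 3 = 3 + 2*I)
y = -154 (y = -14*11 = -154)
y*(-B(l(-4, -3)) - 3) = -154*(-(3 + 2*(-4)) - 3) = -154*(-(3 - 8) - 3) = -154*(-1*(-5) - 3) = -154*(5 - 3) = -154*2 = -308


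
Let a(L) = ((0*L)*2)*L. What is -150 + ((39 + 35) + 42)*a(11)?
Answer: -150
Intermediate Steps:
a(L) = 0 (a(L) = (0*2)*L = 0*L = 0)
-150 + ((39 + 35) + 42)*a(11) = -150 + ((39 + 35) + 42)*0 = -150 + (74 + 42)*0 = -150 + 116*0 = -150 + 0 = -150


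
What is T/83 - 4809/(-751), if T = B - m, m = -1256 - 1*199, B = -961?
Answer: 770141/62333 ≈ 12.355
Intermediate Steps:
m = -1455 (m = -1256 - 199 = -1455)
T = 494 (T = -961 - 1*(-1455) = -961 + 1455 = 494)
T/83 - 4809/(-751) = 494/83 - 4809/(-751) = 494*(1/83) - 4809*(-1/751) = 494/83 + 4809/751 = 770141/62333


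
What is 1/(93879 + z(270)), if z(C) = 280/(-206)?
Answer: 103/9669397 ≈ 1.0652e-5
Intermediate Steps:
z(C) = -140/103 (z(C) = 280*(-1/206) = -140/103)
1/(93879 + z(270)) = 1/(93879 - 140/103) = 1/(9669397/103) = 103/9669397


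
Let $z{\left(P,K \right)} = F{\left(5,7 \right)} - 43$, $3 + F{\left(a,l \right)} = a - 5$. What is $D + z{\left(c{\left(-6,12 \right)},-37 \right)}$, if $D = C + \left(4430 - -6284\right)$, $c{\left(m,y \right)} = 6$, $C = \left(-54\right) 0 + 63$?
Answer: $10731$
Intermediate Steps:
$C = 63$ ($C = 0 + 63 = 63$)
$F{\left(a,l \right)} = -8 + a$ ($F{\left(a,l \right)} = -3 + \left(a - 5\right) = -3 + \left(-5 + a\right) = -8 + a$)
$z{\left(P,K \right)} = -46$ ($z{\left(P,K \right)} = \left(-8 + 5\right) - 43 = -3 - 43 = -46$)
$D = 10777$ ($D = 63 + \left(4430 - -6284\right) = 63 + \left(4430 + 6284\right) = 63 + 10714 = 10777$)
$D + z{\left(c{\left(-6,12 \right)},-37 \right)} = 10777 - 46 = 10731$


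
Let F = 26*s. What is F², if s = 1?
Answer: 676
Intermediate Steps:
F = 26 (F = 26*1 = 26)
F² = 26² = 676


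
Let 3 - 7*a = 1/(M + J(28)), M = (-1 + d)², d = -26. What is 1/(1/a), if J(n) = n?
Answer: 2270/5299 ≈ 0.42838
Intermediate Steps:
M = 729 (M = (-1 - 26)² = (-27)² = 729)
a = 2270/5299 (a = 3/7 - 1/(7*(729 + 28)) = 3/7 - ⅐/757 = 3/7 - ⅐*1/757 = 3/7 - 1/5299 = 2270/5299 ≈ 0.42838)
1/(1/a) = 1/(1/(2270/5299)) = 1/(5299/2270) = 2270/5299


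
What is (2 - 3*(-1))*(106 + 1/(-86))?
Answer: 45575/86 ≈ 529.94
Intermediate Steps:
(2 - 3*(-1))*(106 + 1/(-86)) = (2 + 3)*(106 - 1/86) = 5*(9115/86) = 45575/86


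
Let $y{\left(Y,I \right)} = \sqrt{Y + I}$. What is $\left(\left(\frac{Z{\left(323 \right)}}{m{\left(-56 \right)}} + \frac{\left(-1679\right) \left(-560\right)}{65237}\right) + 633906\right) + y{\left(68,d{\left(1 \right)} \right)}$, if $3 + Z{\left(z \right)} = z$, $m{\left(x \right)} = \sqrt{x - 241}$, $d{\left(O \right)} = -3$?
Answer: $\frac{41355065962}{65237} + \sqrt{65} - \frac{320 i \sqrt{33}}{99} \approx 6.3393 \cdot 10^{5} - 18.568 i$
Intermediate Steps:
$m{\left(x \right)} = \sqrt{-241 + x}$
$Z{\left(z \right)} = -3 + z$
$y{\left(Y,I \right)} = \sqrt{I + Y}$
$\left(\left(\frac{Z{\left(323 \right)}}{m{\left(-56 \right)}} + \frac{\left(-1679\right) \left(-560\right)}{65237}\right) + 633906\right) + y{\left(68,d{\left(1 \right)} \right)} = \left(\left(\frac{-3 + 323}{\sqrt{-241 - 56}} + \frac{\left(-1679\right) \left(-560\right)}{65237}\right) + 633906\right) + \sqrt{-3 + 68} = \left(\left(\frac{320}{\sqrt{-297}} + 940240 \cdot \frac{1}{65237}\right) + 633906\right) + \sqrt{65} = \left(\left(\frac{320}{3 i \sqrt{33}} + \frac{940240}{65237}\right) + 633906\right) + \sqrt{65} = \left(\left(320 \left(- \frac{i \sqrt{33}}{99}\right) + \frac{940240}{65237}\right) + 633906\right) + \sqrt{65} = \left(\left(- \frac{320 i \sqrt{33}}{99} + \frac{940240}{65237}\right) + 633906\right) + \sqrt{65} = \left(\left(\frac{940240}{65237} - \frac{320 i \sqrt{33}}{99}\right) + 633906\right) + \sqrt{65} = \left(\frac{41355065962}{65237} - \frac{320 i \sqrt{33}}{99}\right) + \sqrt{65} = \frac{41355065962}{65237} + \sqrt{65} - \frac{320 i \sqrt{33}}{99}$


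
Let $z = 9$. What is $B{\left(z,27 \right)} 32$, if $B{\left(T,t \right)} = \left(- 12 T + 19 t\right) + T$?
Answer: $13248$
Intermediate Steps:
$B{\left(T,t \right)} = - 11 T + 19 t$
$B{\left(z,27 \right)} 32 = \left(\left(-11\right) 9 + 19 \cdot 27\right) 32 = \left(-99 + 513\right) 32 = 414 \cdot 32 = 13248$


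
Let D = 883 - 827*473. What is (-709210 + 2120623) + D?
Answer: 1021125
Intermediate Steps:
D = -390288 (D = 883 - 391171 = -390288)
(-709210 + 2120623) + D = (-709210 + 2120623) - 390288 = 1411413 - 390288 = 1021125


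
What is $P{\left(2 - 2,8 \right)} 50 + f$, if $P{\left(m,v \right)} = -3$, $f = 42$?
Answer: $-108$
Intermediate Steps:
$P{\left(2 - 2,8 \right)} 50 + f = \left(-3\right) 50 + 42 = -150 + 42 = -108$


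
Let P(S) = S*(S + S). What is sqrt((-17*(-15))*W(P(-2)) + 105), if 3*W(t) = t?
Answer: sqrt(785) ≈ 28.018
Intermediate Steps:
P(S) = 2*S**2 (P(S) = S*(2*S) = 2*S**2)
W(t) = t/3
sqrt((-17*(-15))*W(P(-2)) + 105) = sqrt((-17*(-15))*((2*(-2)**2)/3) + 105) = sqrt(255*((2*4)/3) + 105) = sqrt(255*((1/3)*8) + 105) = sqrt(255*(8/3) + 105) = sqrt(680 + 105) = sqrt(785)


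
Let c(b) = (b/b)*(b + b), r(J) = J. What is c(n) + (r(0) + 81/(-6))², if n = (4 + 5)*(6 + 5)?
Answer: 1521/4 ≈ 380.25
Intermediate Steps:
n = 99 (n = 9*11 = 99)
c(b) = 2*b (c(b) = 1*(2*b) = 2*b)
c(n) + (r(0) + 81/(-6))² = 2*99 + (0 + 81/(-6))² = 198 + (0 + 81*(-⅙))² = 198 + (0 - 27/2)² = 198 + (-27/2)² = 198 + 729/4 = 1521/4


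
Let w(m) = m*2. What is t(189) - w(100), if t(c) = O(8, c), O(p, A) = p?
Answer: -192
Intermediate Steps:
t(c) = 8
w(m) = 2*m
t(189) - w(100) = 8 - 2*100 = 8 - 1*200 = 8 - 200 = -192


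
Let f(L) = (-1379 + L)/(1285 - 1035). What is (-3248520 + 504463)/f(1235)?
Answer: 343007125/72 ≈ 4.7640e+6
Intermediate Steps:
f(L) = -1379/250 + L/250 (f(L) = (-1379 + L)/250 = (-1379 + L)*(1/250) = -1379/250 + L/250)
(-3248520 + 504463)/f(1235) = (-3248520 + 504463)/(-1379/250 + (1/250)*1235) = -2744057/(-1379/250 + 247/50) = -2744057/(-72/125) = -2744057*(-125/72) = 343007125/72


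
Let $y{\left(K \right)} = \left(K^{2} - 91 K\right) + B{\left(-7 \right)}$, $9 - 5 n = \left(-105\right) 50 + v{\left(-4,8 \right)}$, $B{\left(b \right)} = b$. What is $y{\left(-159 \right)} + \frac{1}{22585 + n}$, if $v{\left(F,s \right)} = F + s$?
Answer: $\frac{939365549}{23636} \approx 39743.0$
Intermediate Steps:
$n = 1051$ ($n = \frac{9}{5} - \frac{\left(-105\right) 50 + \left(-4 + 8\right)}{5} = \frac{9}{5} - \frac{-5250 + 4}{5} = \frac{9}{5} - - \frac{5246}{5} = \frac{9}{5} + \frac{5246}{5} = 1051$)
$y{\left(K \right)} = -7 + K^{2} - 91 K$ ($y{\left(K \right)} = \left(K^{2} - 91 K\right) - 7 = -7 + K^{2} - 91 K$)
$y{\left(-159 \right)} + \frac{1}{22585 + n} = \left(-7 + \left(-159\right)^{2} - -14469\right) + \frac{1}{22585 + 1051} = \left(-7 + 25281 + 14469\right) + \frac{1}{23636} = 39743 + \frac{1}{23636} = \frac{939365549}{23636}$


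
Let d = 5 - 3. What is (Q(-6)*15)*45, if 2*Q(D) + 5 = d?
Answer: -2025/2 ≈ -1012.5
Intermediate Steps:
d = 2
Q(D) = -3/2 (Q(D) = -5/2 + (1/2)*2 = -5/2 + 1 = -3/2)
(Q(-6)*15)*45 = -3/2*15*45 = -45/2*45 = -2025/2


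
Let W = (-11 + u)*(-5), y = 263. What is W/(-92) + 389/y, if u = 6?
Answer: 29213/24196 ≈ 1.2073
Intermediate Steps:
W = 25 (W = (-11 + 6)*(-5) = -5*(-5) = 25)
W/(-92) + 389/y = 25/(-92) + 389/263 = 25*(-1/92) + 389*(1/263) = -25/92 + 389/263 = 29213/24196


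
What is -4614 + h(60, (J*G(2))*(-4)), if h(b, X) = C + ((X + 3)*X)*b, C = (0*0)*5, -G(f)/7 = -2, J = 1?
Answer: 173466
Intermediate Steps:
G(f) = 14 (G(f) = -7*(-2) = 14)
C = 0 (C = 0*5 = 0)
h(b, X) = X*b*(3 + X) (h(b, X) = 0 + ((X + 3)*X)*b = 0 + ((3 + X)*X)*b = 0 + (X*(3 + X))*b = 0 + X*b*(3 + X) = X*b*(3 + X))
-4614 + h(60, (J*G(2))*(-4)) = -4614 + ((1*14)*(-4))*60*(3 + (1*14)*(-4)) = -4614 + (14*(-4))*60*(3 + 14*(-4)) = -4614 - 56*60*(3 - 56) = -4614 - 56*60*(-53) = -4614 + 178080 = 173466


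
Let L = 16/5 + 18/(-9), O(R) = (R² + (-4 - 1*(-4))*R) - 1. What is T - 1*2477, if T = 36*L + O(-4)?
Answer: -12094/5 ≈ -2418.8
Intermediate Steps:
O(R) = -1 + R² (O(R) = (R² + (-4 + 4)*R) - 1 = (R² + 0*R) - 1 = (R² + 0) - 1 = R² - 1 = -1 + R²)
L = 6/5 (L = 16*(⅕) + 18*(-⅑) = 16/5 - 2 = 6/5 ≈ 1.2000)
T = 291/5 (T = 36*(6/5) + (-1 + (-4)²) = 216/5 + (-1 + 16) = 216/5 + 15 = 291/5 ≈ 58.200)
T - 1*2477 = 291/5 - 1*2477 = 291/5 - 2477 = -12094/5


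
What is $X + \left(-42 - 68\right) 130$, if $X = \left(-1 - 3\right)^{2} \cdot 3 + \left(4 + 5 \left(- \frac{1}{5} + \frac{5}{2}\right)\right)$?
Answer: $- \frac{28473}{2} \approx -14237.0$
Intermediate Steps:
$X = \frac{127}{2}$ ($X = \left(-4\right)^{2} \cdot 3 + \left(4 + 5 \left(\left(-1\right) \frac{1}{5} + 5 \cdot \frac{1}{2}\right)\right) = 16 \cdot 3 + \left(4 + 5 \left(- \frac{1}{5} + \frac{5}{2}\right)\right) = 48 + \left(4 + 5 \cdot \frac{23}{10}\right) = 48 + \left(4 + \frac{23}{2}\right) = 48 + \frac{31}{2} = \frac{127}{2} \approx 63.5$)
$X + \left(-42 - 68\right) 130 = \frac{127}{2} + \left(-42 - 68\right) 130 = \frac{127}{2} - 14300 = - \frac{28473}{2}$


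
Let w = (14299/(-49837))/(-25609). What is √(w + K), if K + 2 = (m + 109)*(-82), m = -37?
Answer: I*√9620163765434056422667/1276275733 ≈ 76.85*I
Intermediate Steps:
K = -5906 (K = -2 + (-37 + 109)*(-82) = -2 + 72*(-82) = -2 - 5904 = -5906)
w = 14299/1276275733 (w = (14299*(-1/49837))*(-1/25609) = -14299/49837*(-1/25609) = 14299/1276275733 ≈ 1.1204e-5)
√(w + K) = √(14299/1276275733 - 5906) = √(-7537684464799/1276275733) = I*√9620163765434056422667/1276275733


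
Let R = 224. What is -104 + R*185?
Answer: 41336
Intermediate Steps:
-104 + R*185 = -104 + 224*185 = -104 + 41440 = 41336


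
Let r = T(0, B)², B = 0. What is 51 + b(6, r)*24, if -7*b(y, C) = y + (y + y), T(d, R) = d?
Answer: -75/7 ≈ -10.714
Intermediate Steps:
r = 0 (r = 0² = 0)
b(y, C) = -3*y/7 (b(y, C) = -(y + (y + y))/7 = -(y + 2*y)/7 = -3*y/7)
51 + b(6, r)*24 = 51 - 3/7*6*24 = 51 - 18/7*24 = 51 - 432/7 = -75/7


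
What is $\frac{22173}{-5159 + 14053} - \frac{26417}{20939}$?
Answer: $\frac{229327649}{186231466} \approx 1.2314$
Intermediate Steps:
$\frac{22173}{-5159 + 14053} - \frac{26417}{20939} = \frac{22173}{8894} - \frac{26417}{20939} = \frac{229327649}{186231466}$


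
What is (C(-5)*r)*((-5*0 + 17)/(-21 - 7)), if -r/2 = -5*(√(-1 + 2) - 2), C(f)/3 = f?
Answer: -1275/14 ≈ -91.071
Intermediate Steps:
C(f) = 3*f
r = -10 (r = -(-10)*(√(-1 + 2) - 2) = -(-10)*(√1 - 2) = -(-10)*(1 - 2) = -(-10)*(-1) = -2*5 = -10)
(C(-5)*r)*((-5*0 + 17)/(-21 - 7)) = ((3*(-5))*(-10))*((-5*0 + 17)/(-21 - 7)) = (-15*(-10))*((0 + 17)/(-28)) = 150*(17*(-1/28)) = 150*(-17/28) = -1275/14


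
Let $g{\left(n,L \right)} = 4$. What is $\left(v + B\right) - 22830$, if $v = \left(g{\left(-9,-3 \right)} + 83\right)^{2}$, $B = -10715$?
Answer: $-25976$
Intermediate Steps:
$v = 7569$ ($v = \left(4 + 83\right)^{2} = 87^{2} = 7569$)
$\left(v + B\right) - 22830 = \left(7569 - 10715\right) - 22830 = -3146 - 22830 = -25976$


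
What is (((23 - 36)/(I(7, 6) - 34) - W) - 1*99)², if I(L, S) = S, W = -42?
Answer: 2505889/784 ≈ 3196.3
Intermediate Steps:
(((23 - 36)/(I(7, 6) - 34) - W) - 1*99)² = (((23 - 36)/(6 - 34) - 1*(-42)) - 1*99)² = ((-13/(-28) + 42) - 99)² = ((-13*(-1/28) + 42) - 99)² = ((13/28 + 42) - 99)² = (1189/28 - 99)² = (-1583/28)² = 2505889/784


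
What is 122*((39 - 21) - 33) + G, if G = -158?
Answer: -1988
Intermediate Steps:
122*((39 - 21) - 33) + G = 122*((39 - 21) - 33) - 158 = 122*(18 - 33) - 158 = 122*(-15) - 158 = -1830 - 158 = -1988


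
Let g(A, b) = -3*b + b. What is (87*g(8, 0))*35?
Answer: 0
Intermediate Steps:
g(A, b) = -2*b
(87*g(8, 0))*35 = (87*(-2*0))*35 = (87*0)*35 = 0*35 = 0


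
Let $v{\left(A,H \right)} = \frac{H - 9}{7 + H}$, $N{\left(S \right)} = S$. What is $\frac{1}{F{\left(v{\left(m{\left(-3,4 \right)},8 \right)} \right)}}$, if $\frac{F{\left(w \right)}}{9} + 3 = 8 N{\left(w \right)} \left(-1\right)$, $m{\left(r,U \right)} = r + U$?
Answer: $- \frac{5}{111} \approx -0.045045$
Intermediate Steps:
$m{\left(r,U \right)} = U + r$
$v{\left(A,H \right)} = \frac{-9 + H}{7 + H}$
$F{\left(w \right)} = -27 - 72 w$ ($F{\left(w \right)} = -27 + 9 \cdot 8 w \left(-1\right) = -27 + 9 \left(- 8 w\right) = -27 - 72 w$)
$\frac{1}{F{\left(v{\left(m{\left(-3,4 \right)},8 \right)} \right)}} = \frac{1}{-27 - 72 \frac{-9 + 8}{7 + 8}} = \frac{1}{-27 - 72 \cdot \frac{1}{15} \left(-1\right)} = \frac{1}{-27 - - \frac{24}{5}} = \frac{1}{-27 + \frac{24}{5}} = \frac{1}{- \frac{111}{5}} = - \frac{5}{111}$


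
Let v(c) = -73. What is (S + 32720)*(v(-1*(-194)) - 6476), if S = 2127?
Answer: -228213003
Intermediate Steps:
(S + 32720)*(v(-1*(-194)) - 6476) = (2127 + 32720)*(-73 - 6476) = 34847*(-6549) = -228213003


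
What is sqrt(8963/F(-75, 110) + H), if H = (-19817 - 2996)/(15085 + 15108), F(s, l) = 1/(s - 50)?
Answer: 2*I*sqrt(255338466035321)/30193 ≈ 1058.5*I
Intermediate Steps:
F(s, l) = 1/(-50 + s)
H = -22813/30193 ≈ -0.75557
sqrt(8963/F(-75, 110) + H) = sqrt(8963/(1/(-50 - 75)) - 22813/30193) = sqrt(8963/(1/(-125)) - 22813/30193) = sqrt(8963/(-1/125) - 22813/30193) = sqrt(8963*(-125) - 22813/30193) = sqrt(-1120375 - 22813/30193) = sqrt(-33827505188/30193) = 2*I*sqrt(255338466035321)/30193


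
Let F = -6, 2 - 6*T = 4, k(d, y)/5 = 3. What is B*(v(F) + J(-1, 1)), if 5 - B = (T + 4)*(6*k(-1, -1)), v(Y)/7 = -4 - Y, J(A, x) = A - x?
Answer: -3900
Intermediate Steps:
k(d, y) = 15 (k(d, y) = 5*3 = 15)
T = -1/3 (T = 1/3 - 1/6*4 = 1/3 - 2/3 = -1/3 ≈ -0.33333)
v(Y) = -28 - 7*Y (v(Y) = 7*(-4 - Y) = -28 - 7*Y)
B = -325 (B = 5 - (-1/3 + 4)*6*15 = 5 - 11*90/3 = 5 - 1*330 = 5 - 330 = -325)
B*(v(F) + J(-1, 1)) = -325*((-28 - 7*(-6)) + (-1 - 1*1)) = -325*((-28 + 42) + (-1 - 1)) = -325*(14 - 2) = -325*12 = -3900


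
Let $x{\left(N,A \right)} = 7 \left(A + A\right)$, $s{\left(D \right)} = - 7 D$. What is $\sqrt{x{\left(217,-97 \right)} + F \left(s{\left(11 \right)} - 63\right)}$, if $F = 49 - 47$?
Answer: $3 i \sqrt{182} \approx 40.472 i$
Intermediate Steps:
$F = 2$
$x{\left(N,A \right)} = 14 A$ ($x{\left(N,A \right)} = 7 \cdot 2 A = 14 A$)
$\sqrt{x{\left(217,-97 \right)} + F \left(s{\left(11 \right)} - 63\right)} = \sqrt{14 \left(-97\right) + 2 \left(\left(-7\right) 11 - 63\right)} = \sqrt{-1358 + 2 \left(-77 - 63\right)} = \sqrt{-1358 + 2 \left(-140\right)} = \sqrt{-1358 - 280} = \sqrt{-1638} = 3 i \sqrt{182}$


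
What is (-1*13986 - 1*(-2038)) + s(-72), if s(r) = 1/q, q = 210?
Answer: -2509079/210 ≈ -11948.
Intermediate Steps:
s(r) = 1/210
(-1*13986 - 1*(-2038)) + s(-72) = (-1*13986 - 1*(-2038)) + 1/210 = (-13986 + 2038) + 1/210 = -11948 + 1/210 = -2509079/210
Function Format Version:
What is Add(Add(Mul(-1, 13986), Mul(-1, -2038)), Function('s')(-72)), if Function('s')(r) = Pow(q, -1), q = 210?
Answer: Rational(-2509079, 210) ≈ -11948.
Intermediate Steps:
Function('s')(r) = Rational(1, 210) (Function('s')(r) = Pow(210, -1) = Rational(1, 210))
Add(Add(Mul(-1, 13986), Mul(-1, -2038)), Function('s')(-72)) = Add(Add(Mul(-1, 13986), Mul(-1, -2038)), Rational(1, 210)) = Add(Add(-13986, 2038), Rational(1, 210)) = Add(-11948, Rational(1, 210)) = Rational(-2509079, 210)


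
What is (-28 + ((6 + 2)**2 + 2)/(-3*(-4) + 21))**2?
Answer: 676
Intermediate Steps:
(-28 + ((6 + 2)**2 + 2)/(-3*(-4) + 21))**2 = (-28 + (8**2 + 2)/(12 + 21))**2 = (-28 + (64 + 2)/33)**2 = (-28 + 66*(1/33))**2 = (-28 + 2)**2 = (-26)**2 = 676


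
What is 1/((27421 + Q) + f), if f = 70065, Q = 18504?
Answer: 1/115990 ≈ 8.6214e-6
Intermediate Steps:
1/((27421 + Q) + f) = 1/((27421 + 18504) + 70065) = 1/(45925 + 70065) = 1/115990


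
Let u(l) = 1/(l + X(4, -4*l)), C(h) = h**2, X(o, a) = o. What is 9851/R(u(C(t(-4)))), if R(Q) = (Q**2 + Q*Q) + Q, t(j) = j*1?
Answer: 1970200/11 ≈ 1.7911e+5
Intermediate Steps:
t(j) = j
u(l) = 1/(4 + l) (u(l) = 1/(l + 4) = 1/(4 + l))
R(Q) = Q + 2*Q**2 (R(Q) = (Q**2 + Q**2) + Q = 2*Q**2 + Q = Q + 2*Q**2)
9851/R(u(C(t(-4)))) = 9851/(((1 + 2/(4 + (-4)**2))/(4 + (-4)**2))) = 9851/(((1 + 2/(4 + 16))/(4 + 16))) = 9851/(((1 + 2/20)/20)) = 9851/(((1 + 2*(1/20))/20)) = 9851/(((1 + 1/10)/20)) = 9851/(((1/20)*(11/10))) = 9851/(11/200) = 9851*(200/11) = 1970200/11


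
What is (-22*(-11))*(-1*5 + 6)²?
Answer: 242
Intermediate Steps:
(-22*(-11))*(-1*5 + 6)² = 242*(-5 + 6)² = 242*1² = 242*1 = 242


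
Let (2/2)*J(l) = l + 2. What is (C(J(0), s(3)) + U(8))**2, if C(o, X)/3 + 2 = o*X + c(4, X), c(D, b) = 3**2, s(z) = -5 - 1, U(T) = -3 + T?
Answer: 100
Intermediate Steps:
s(z) = -6
c(D, b) = 9
J(l) = 2 + l (J(l) = l + 2 = 2 + l)
C(o, X) = 21 + 3*X*o (C(o, X) = -6 + 3*(o*X + 9) = -6 + 3*(X*o + 9) = -6 + 3*(9 + X*o) = -6 + (27 + 3*X*o) = 21 + 3*X*o)
(C(J(0), s(3)) + U(8))**2 = ((21 + 3*(-6)*(2 + 0)) + (-3 + 8))**2 = ((21 + 3*(-6)*2) + 5)**2 = ((21 - 36) + 5)**2 = (-15 + 5)**2 = (-10)**2 = 100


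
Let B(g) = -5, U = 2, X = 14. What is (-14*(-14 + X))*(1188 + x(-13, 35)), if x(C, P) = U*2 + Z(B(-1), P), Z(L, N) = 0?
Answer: 0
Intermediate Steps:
x(C, P) = 4 (x(C, P) = 2*2 + 0 = 4 + 0 = 4)
(-14*(-14 + X))*(1188 + x(-13, 35)) = (-14*(-14 + 14))*(1188 + 4) = -14*0*1192 = 0*1192 = 0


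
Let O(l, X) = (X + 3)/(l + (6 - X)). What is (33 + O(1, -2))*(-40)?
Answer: -11920/9 ≈ -1324.4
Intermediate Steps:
O(l, X) = (3 + X)/(6 + l - X)
(33 + O(1, -2))*(-40) = (33 + (3 - 2)/(6 + 1 - 1*(-2)))*(-40) = (33 + 1/(6 + 1 + 2))*(-40) = (33 + 1/9)*(-40) = (298/9)*(-40) = -11920/9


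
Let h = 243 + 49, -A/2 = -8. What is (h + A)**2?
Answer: 94864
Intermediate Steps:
A = 16 (A = -2*(-8) = 16)
h = 292
(h + A)**2 = (292 + 16)**2 = 308**2 = 94864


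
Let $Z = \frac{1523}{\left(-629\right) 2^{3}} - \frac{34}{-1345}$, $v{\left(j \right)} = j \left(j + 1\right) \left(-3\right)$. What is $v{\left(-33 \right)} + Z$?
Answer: $- \frac{21443028067}{6768040} \approx -3168.3$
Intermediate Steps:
$v{\left(j \right)} = - 3 j \left(1 + j\right)$ ($v{\left(j \right)} = j \left(1 + j\right) \left(-3\right) = - 3 j \left(1 + j\right)$)
$Z = - \frac{1877347}{6768040}$ ($Z = \frac{1523}{\left(-629\right) 8} - - \frac{34}{1345} = \frac{1523}{-5032} + \frac{34}{1345} = 1523 \left(- \frac{1}{5032}\right) + \frac{34}{1345} = - \frac{1523}{5032} + \frac{34}{1345} = - \frac{1877347}{6768040} \approx -0.27738$)
$v{\left(-33 \right)} + Z = \left(-3\right) \left(-33\right) \left(1 - 33\right) - \frac{1877347}{6768040} = \left(-3\right) \left(-33\right) \left(-32\right) - \frac{1877347}{6768040} = -3168 - \frac{1877347}{6768040} = - \frac{21443028067}{6768040}$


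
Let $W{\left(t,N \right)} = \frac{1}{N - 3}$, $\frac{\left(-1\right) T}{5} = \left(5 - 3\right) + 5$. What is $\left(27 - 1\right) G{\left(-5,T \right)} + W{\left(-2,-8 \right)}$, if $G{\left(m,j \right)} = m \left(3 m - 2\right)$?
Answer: $\frac{24309}{11} \approx 2209.9$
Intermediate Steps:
$T = -35$ ($T = - 5 \left(\left(5 - 3\right) + 5\right) = - 5 \left(2 + 5\right) = \left(-5\right) 7 = -35$)
$W{\left(t,N \right)} = \frac{1}{-3 + N}$
$G{\left(m,j \right)} = m \left(-2 + 3 m\right)$
$\left(27 - 1\right) G{\left(-5,T \right)} + W{\left(-2,-8 \right)} = \left(27 - 1\right) \left(- 5 \left(-2 + 3 \left(-5\right)\right)\right) + \frac{1}{-3 - 8} = 26 \left(- 5 \left(-2 - 15\right)\right) + \frac{1}{-11} = 26 \left(\left(-5\right) \left(-17\right)\right) - \frac{1}{11} = 26 \cdot 85 - \frac{1}{11} = 2210 - \frac{1}{11} = \frac{24309}{11}$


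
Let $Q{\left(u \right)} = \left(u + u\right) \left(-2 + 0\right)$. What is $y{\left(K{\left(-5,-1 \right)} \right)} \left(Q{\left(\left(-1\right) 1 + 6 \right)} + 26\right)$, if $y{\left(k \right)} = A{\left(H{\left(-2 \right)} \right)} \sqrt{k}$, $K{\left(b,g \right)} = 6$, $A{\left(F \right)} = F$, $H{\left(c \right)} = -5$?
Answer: $- 30 \sqrt{6} \approx -73.485$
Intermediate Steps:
$Q{\left(u \right)} = - 4 u$ ($Q{\left(u \right)} = 2 u \left(-2\right) = - 4 u$)
$y{\left(k \right)} = - 5 \sqrt{k}$
$y{\left(K{\left(-5,-1 \right)} \right)} \left(Q{\left(\left(-1\right) 1 + 6 \right)} + 26\right) = - 5 \sqrt{6} \left(- 4 \left(\left(-1\right) 1 + 6\right) + 26\right) = - 5 \sqrt{6} \left(- 4 \left(-1 + 6\right) + 26\right) = - 5 \sqrt{6} \left(\left(-4\right) 5 + 26\right) = - 5 \sqrt{6} \left(-20 + 26\right) = - 5 \sqrt{6} \cdot 6 = - 30 \sqrt{6}$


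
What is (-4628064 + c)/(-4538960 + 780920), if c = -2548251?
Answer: 478421/250536 ≈ 1.9096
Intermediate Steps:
(-4628064 + c)/(-4538960 + 780920) = (-4628064 - 2548251)/(-4538960 + 780920) = -7176315/(-3758040) = -7176315*(-1/3758040) = 478421/250536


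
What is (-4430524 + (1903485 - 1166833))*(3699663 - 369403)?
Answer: -12301554166720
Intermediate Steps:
(-4430524 + (1903485 - 1166833))*(3699663 - 369403) = (-4430524 + 736652)*3330260 = -3693872*3330260 = -12301554166720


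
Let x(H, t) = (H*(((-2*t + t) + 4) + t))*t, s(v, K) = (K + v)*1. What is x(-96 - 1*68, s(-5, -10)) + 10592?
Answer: 20432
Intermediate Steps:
s(v, K) = K + v
x(H, t) = 4*H*t (x(H, t) = (H*((-t + 4) + t))*t = (H*((4 - t) + t))*t = (H*4)*t = (4*H)*t = 4*H*t)
x(-96 - 1*68, s(-5, -10)) + 10592 = 4*(-96 - 1*68)*(-10 - 5) + 10592 = 4*(-96 - 68)*(-15) + 10592 = 4*(-164)*(-15) + 10592 = 9840 + 10592 = 20432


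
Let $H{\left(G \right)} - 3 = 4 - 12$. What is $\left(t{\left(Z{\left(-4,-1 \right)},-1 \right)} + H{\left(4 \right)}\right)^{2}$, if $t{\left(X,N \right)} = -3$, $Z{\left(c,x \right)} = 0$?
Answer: $64$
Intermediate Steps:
$H{\left(G \right)} = -5$ ($H{\left(G \right)} = 3 + \left(4 - 12\right) = 3 - 8 = -5$)
$\left(t{\left(Z{\left(-4,-1 \right)},-1 \right)} + H{\left(4 \right)}\right)^{2} = \left(-3 - 5\right)^{2} = \left(-8\right)^{2} = 64$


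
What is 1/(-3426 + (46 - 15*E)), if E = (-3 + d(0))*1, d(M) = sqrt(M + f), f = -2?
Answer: I/(5*(-667*I + 3*sqrt(2))) ≈ -0.00029984 + 1.9072e-6*I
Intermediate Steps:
d(M) = sqrt(-2 + M) (d(M) = sqrt(M - 2) = sqrt(-2 + M))
E = -3 + I*sqrt(2) (E = (-3 + sqrt(-2 + 0))*1 = (-3 + sqrt(-2))*1 = (-3 + I*sqrt(2))*1 = -3 + I*sqrt(2) ≈ -3.0 + 1.4142*I)
1/(-3426 + (46 - 15*E)) = 1/(-3426 + (46 - 15*(-3 + I*sqrt(2)))) = 1/(-3426 + (46 + (45 - 15*I*sqrt(2)))) = 1/(-3426 + (91 - 15*I*sqrt(2))) = 1/(-3335 - 15*I*sqrt(2))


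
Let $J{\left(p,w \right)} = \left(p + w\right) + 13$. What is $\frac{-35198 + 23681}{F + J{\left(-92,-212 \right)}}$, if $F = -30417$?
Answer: $\frac{3839}{10236} \approx 0.37505$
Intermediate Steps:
$J{\left(p,w \right)} = 13 + p + w$
$\frac{-35198 + 23681}{F + J{\left(-92,-212 \right)}} = \frac{-35198 + 23681}{-30417 - 291} = - \frac{11517}{-30417 - 291} = - \frac{11517}{-30708} = \left(-11517\right) \left(- \frac{1}{30708}\right) = \frac{3839}{10236}$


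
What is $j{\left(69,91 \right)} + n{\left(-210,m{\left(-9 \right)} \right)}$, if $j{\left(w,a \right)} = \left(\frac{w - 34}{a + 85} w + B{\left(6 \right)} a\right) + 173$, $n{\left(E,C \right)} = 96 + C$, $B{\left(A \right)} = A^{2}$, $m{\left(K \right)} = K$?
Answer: $\frac{624751}{176} \approx 3549.7$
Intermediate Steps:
$j{\left(w,a \right)} = 173 + 36 a + \frac{w \left(-34 + w\right)}{85 + a}$ ($j{\left(w,a \right)} = \left(\frac{w - 34}{a + 85} w + 6^{2} a\right) + 173 = \left(\frac{-34 + w}{85 + a} w + 36 a\right) + 173 = \left(\frac{w \left(-34 + w\right)}{85 + a} + 36 a\right) + 173 = \left(36 a + \frac{w \left(-34 + w\right)}{85 + a}\right) + 173 = 173 + 36 a + \frac{w \left(-34 + w\right)}{85 + a}$)
$j{\left(69,91 \right)} + n{\left(-210,m{\left(-9 \right)} \right)} = \frac{14705 + 69^{2} - 2346 + 36 \cdot 91^{2} + 3233 \cdot 91}{85 + 91} + \left(96 - 9\right) = \frac{14705 + 4761 - 2346 + 36 \cdot 8281 + 294203}{176} + 87 = \frac{14705 + 4761 - 2346 + 298116 + 294203}{176} + 87 = \frac{1}{176} \cdot 609439 + 87 = \frac{609439}{176} + 87 = \frac{624751}{176}$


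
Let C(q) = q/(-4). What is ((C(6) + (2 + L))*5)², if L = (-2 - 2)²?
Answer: 27225/4 ≈ 6806.3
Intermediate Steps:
L = 16 (L = (-4)² = 16)
C(q) = -q/4 (C(q) = q*(-¼) = -q/4)
((C(6) + (2 + L))*5)² = ((-¼*6 + (2 + 16))*5)² = ((-3/2 + 18)*5)² = ((33/2)*5)² = (165/2)² = 27225/4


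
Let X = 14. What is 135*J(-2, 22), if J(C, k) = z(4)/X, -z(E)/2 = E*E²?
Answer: -8640/7 ≈ -1234.3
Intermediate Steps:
z(E) = -2*E³ (z(E) = -2*E*E² = -2*E³)
J(C, k) = -64/7 (J(C, k) = -2*4³/14 = -2*64*(1/14) = -128*1/14 = -64/7)
135*J(-2, 22) = 135*(-64/7) = -8640/7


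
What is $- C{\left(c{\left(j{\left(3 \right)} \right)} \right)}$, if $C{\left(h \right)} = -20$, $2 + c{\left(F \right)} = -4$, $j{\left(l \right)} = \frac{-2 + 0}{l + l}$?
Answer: $20$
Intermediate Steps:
$j{\left(l \right)} = - \frac{1}{l}$ ($j{\left(l \right)} = - \frac{2}{2 l} = - 2 \frac{1}{2 l} = - \frac{1}{l}$)
$c{\left(F \right)} = -6$ ($c{\left(F \right)} = -2 - 4 = -6$)
$- C{\left(c{\left(j{\left(3 \right)} \right)} \right)} = \left(-1\right) \left(-20\right) = 20$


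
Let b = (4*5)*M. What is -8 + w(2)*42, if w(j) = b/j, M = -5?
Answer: -2108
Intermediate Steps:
b = -100 (b = (4*5)*(-5) = 20*(-5) = -100)
w(j) = -100/j
-8 + w(2)*42 = -8 - 100/2*42 = -8 - 100*½*42 = -8 - 50*42 = -8 - 2100 = -2108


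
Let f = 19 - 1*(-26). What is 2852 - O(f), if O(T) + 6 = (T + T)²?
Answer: -5242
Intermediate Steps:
f = 45 (f = 19 + 26 = 45)
O(T) = -6 + 4*T² (O(T) = -6 + (T + T)² = -6 + (2*T)² = -6 + 4*T²)
2852 - O(f) = 2852 - (-6 + 4*45²) = 2852 - (-6 + 4*2025) = 2852 - (-6 + 8100) = 2852 - 1*8094 = 2852 - 8094 = -5242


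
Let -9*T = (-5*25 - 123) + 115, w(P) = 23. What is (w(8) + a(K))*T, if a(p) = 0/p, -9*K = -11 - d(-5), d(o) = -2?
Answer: 3059/9 ≈ 339.89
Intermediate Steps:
K = 1 (K = -(-11 - 1*(-2))/9 = -(-11 + 2)/9 = -⅑*(-9) = 1)
a(p) = 0
T = 133/9 (T = -((-5*25 - 123) + 115)/9 = -((-125 - 123) + 115)/9 = -(-248 + 115)/9 = -⅑*(-133) = 133/9 ≈ 14.778)
(w(8) + a(K))*T = (23 + 0)*(133/9) = 23*(133/9) = 3059/9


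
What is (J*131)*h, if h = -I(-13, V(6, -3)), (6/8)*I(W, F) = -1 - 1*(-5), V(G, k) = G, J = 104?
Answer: -217984/3 ≈ -72661.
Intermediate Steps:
I(W, F) = 16/3 (I(W, F) = 4*(-1 - 1*(-5))/3 = 4*(-1 + 5)/3 = (4/3)*4 = 16/3)
h = -16/3 (h = -1*16/3 = -16/3 ≈ -5.3333)
(J*131)*h = (104*131)*(-16/3) = 13624*(-16/3) = -217984/3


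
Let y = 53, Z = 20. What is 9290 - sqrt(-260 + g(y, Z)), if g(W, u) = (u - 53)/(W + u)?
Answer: 9290 - I*sqrt(1387949)/73 ≈ 9290.0 - 16.139*I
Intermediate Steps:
g(W, u) = (-53 + u)/(W + u)
9290 - sqrt(-260 + g(y, Z)) = 9290 - sqrt(-260 + (-53 + 20)/(53 + 20)) = 9290 - sqrt(-260 - 33/73) = 9290 - sqrt(-19013/73) = 9290 - I*sqrt(1387949)/73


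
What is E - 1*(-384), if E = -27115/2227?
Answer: 48709/131 ≈ 371.82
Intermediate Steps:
E = -1595/131 (E = -27115*1/2227 = -1595/131 ≈ -12.176)
E - 1*(-384) = -1595/131 - 1*(-384) = -1595/131 + 384 = 48709/131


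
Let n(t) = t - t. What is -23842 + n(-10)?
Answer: -23842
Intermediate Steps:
n(t) = 0
-23842 + n(-10) = -23842 + 0 = -23842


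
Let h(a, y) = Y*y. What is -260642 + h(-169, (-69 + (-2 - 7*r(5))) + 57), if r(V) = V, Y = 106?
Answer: -265836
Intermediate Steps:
h(a, y) = 106*y
-260642 + h(-169, (-69 + (-2 - 7*r(5))) + 57) = -260642 + 106*((-69 + (-2 - 7*5)) + 57) = -260642 + 106*((-69 + (-2 - 35)) + 57) = -260642 + 106*((-69 - 37) + 57) = -260642 + 106*(-106 + 57) = -260642 + 106*(-49) = -260642 - 5194 = -265836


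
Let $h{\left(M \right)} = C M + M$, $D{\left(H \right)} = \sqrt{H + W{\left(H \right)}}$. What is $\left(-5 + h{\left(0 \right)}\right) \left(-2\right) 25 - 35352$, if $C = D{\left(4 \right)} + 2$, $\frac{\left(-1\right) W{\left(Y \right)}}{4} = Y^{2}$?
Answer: $-35102$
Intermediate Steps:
$W{\left(Y \right)} = - 4 Y^{2}$
$D{\left(H \right)} = \sqrt{H - 4 H^{2}}$
$C = 2 + 2 i \sqrt{15}$ ($C = \sqrt{4 \left(1 - 16\right)} + 2 = \sqrt{4 \left(-15\right)} + 2 = \sqrt{-60} + 2 = 2 i \sqrt{15} + 2 = 2 + 2 i \sqrt{15} \approx 2.0 + 7.746 i$)
$h{\left(M \right)} = M + M \left(2 + 2 i \sqrt{15}\right)$ ($h{\left(M \right)} = \left(2 + 2 i \sqrt{15}\right) M + M = M \left(2 + 2 i \sqrt{15}\right) + M = M + M \left(2 + 2 i \sqrt{15}\right)$)
$\left(-5 + h{\left(0 \right)}\right) \left(-2\right) 25 - 35352 = \left(-5 + 0 \left(3 + 2 i \sqrt{15}\right)\right) \left(-2\right) 25 - 35352 = \left(-5 + 0\right) \left(-2\right) 25 - 35352 = \left(-5\right) \left(-2\right) 25 - 35352 = 10 \cdot 25 - 35352 = 250 - 35352 = -35102$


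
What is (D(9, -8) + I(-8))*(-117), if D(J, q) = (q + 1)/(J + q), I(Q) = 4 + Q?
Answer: 1287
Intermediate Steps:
D(J, q) = (1 + q)/(J + q)
(D(9, -8) + I(-8))*(-117) = ((1 - 8)/(9 - 8) + (4 - 8))*(-117) = (-7/1 - 4)*(-117) = (1*(-7) - 4)*(-117) = (-7 - 4)*(-117) = -11*(-117) = 1287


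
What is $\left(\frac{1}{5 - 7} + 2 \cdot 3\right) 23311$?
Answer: $\frac{256421}{2} \approx 1.2821 \cdot 10^{5}$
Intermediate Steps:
$\left(\frac{1}{5 - 7} + 2 \cdot 3\right) 23311 = \left(\frac{1}{-2} + 6\right) 23311 = \left(- \frac{1}{2} + 6\right) 23311 = \frac{11}{2} \cdot 23311 = \frac{256421}{2}$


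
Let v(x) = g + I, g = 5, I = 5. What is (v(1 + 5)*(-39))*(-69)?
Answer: 26910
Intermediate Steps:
v(x) = 10 (v(x) = 5 + 5 = 10)
(v(1 + 5)*(-39))*(-69) = (10*(-39))*(-69) = -390*(-69) = 26910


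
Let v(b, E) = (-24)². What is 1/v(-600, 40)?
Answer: 1/576 ≈ 0.0017361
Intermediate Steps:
v(b, E) = 576
1/v(-600, 40) = 1/576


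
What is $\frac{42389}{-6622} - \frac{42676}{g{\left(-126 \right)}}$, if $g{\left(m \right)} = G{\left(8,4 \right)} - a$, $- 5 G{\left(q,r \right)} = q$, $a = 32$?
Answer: $\frac{12552509}{9933} \approx 1263.7$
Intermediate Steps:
$G{\left(q,r \right)} = - \frac{q}{5}$
$g{\left(m \right)} = - \frac{168}{5}$ ($g{\left(m \right)} = \left(- \frac{1}{5}\right) 8 - 32 = - \frac{8}{5} - 32 = - \frac{168}{5}$)
$\frac{42389}{-6622} - \frac{42676}{g{\left(-126 \right)}} = \frac{42389}{-6622} - \frac{42676}{- \frac{168}{5}} = 42389 \left(- \frac{1}{6622}\right) - - \frac{53345}{42} = - \frac{42389}{6622} + \frac{53345}{42} = \frac{12552509}{9933}$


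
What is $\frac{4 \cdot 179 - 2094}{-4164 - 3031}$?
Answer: $\frac{1378}{7195} \approx 0.19152$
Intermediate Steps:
$\frac{4 \cdot 179 - 2094}{-4164 - 3031} = \frac{716 - 2094}{-7195} = \left(-1378\right) \left(- \frac{1}{7195}\right) = \frac{1378}{7195}$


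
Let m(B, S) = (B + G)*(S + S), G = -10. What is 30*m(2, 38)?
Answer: -18240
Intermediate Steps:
m(B, S) = 2*S*(-10 + B) (m(B, S) = (B - 10)*(S + S) = (-10 + B)*(2*S) = 2*S*(-10 + B))
30*m(2, 38) = 30*(2*38*(-10 + 2)) = 30*(2*38*(-8)) = 30*(-608) = -18240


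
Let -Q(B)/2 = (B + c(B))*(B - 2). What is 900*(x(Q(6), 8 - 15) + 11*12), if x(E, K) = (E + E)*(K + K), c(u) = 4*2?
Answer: 2941200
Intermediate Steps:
c(u) = 8
Q(B) = -2*(-2 + B)*(8 + B) (Q(B) = -2*(B + 8)*(B - 2) = -2*(8 + B)*(-2 + B) = -2*(-2 + B)*(8 + B))
x(E, K) = 4*E*K (x(E, K) = (2*E)*(2*K) = 4*E*K)
900*(x(Q(6), 8 - 15) + 11*12) = 900*(4*(32 - 12*6 - 2*6²)*(8 - 15) + 11*12) = 900*(4*(32 - 72 - 2*36)*(-7) + 132) = 900*(4*(32 - 72 - 72)*(-7) + 132) = 900*(4*(-112)*(-7) + 132) = 900*(3136 + 132) = 900*3268 = 2941200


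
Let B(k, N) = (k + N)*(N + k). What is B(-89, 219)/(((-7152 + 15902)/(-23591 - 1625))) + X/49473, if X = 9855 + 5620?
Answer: -421656066659/8657775 ≈ -48703.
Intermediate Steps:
B(k, N) = (N + k)² (B(k, N) = (N + k)*(N + k) = (N + k)²)
X = 15475
B(-89, 219)/(((-7152 + 15902)/(-23591 - 1625))) + X/49473 = (219 - 89)²/(((-7152 + 15902)/(-23591 - 1625))) + 15475/49473 = 130²/((8750/(-25216))) + 15475*(1/49473) = 16900/((8750*(-1/25216))) + 15475/49473 = 16900/(-4375/12608) + 15475/49473 = 16900*(-12608/4375) + 15475/49473 = -8523008/175 + 15475/49473 = -421656066659/8657775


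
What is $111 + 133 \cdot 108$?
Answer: $14475$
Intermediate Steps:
$111 + 133 \cdot 108 = 111 + 14364 = 14475$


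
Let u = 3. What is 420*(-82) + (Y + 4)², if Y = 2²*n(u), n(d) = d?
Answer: -34184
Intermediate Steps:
Y = 12 (Y = 2²*3 = 4*3 = 12)
420*(-82) + (Y + 4)² = 420*(-82) + (12 + 4)² = -34440 + 16² = -34440 + 256 = -34184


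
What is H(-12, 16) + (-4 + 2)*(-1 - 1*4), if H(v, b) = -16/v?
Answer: 34/3 ≈ 11.333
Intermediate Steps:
H(-12, 16) + (-4 + 2)*(-1 - 1*4) = -16/(-12) + (-4 + 2)*(-1 - 1*4) = -16*(-1/12) - 2*(-1 - 4) = 4/3 - 2*(-5) = 4/3 + 10 = 34/3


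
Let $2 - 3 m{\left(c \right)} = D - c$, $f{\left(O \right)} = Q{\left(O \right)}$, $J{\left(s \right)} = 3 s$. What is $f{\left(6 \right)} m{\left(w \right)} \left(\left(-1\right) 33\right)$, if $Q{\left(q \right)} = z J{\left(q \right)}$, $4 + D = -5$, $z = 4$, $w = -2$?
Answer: $-7128$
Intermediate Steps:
$D = -9$ ($D = -4 - 5 = -9$)
$Q{\left(q \right)} = 12 q$ ($Q{\left(q \right)} = 4 \cdot 3 q = 12 q$)
$f{\left(O \right)} = 12 O$
$m{\left(c \right)} = \frac{11}{3} + \frac{c}{3}$ ($m{\left(c \right)} = \frac{2}{3} - \frac{-9 - c}{3} = \frac{2}{3} + \left(3 + \frac{c}{3}\right) = \frac{11}{3} + \frac{c}{3}$)
$f{\left(6 \right)} m{\left(w \right)} \left(\left(-1\right) 33\right) = 12 \cdot 6 \left(\frac{11}{3} + \frac{1}{3} \left(-2\right)\right) \left(\left(-1\right) 33\right) = 72 \left(\frac{11}{3} - \frac{2}{3}\right) \left(-33\right) = 72 \cdot 3 \left(-33\right) = 216 \left(-33\right) = -7128$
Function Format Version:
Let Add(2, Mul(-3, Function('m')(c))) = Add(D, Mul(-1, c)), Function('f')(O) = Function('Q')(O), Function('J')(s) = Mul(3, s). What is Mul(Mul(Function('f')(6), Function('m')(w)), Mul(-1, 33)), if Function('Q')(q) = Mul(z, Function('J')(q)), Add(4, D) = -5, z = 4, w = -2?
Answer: -7128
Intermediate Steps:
D = -9 (D = Add(-4, -5) = -9)
Function('Q')(q) = Mul(12, q) (Function('Q')(q) = Mul(4, Mul(3, q)) = Mul(12, q))
Function('f')(O) = Mul(12, O)
Function('m')(c) = Add(Rational(11, 3), Mul(Rational(1, 3), c)) (Function('m')(c) = Add(Rational(2, 3), Mul(Rational(-1, 3), Add(-9, Mul(-1, c)))) = Add(Rational(2, 3), Add(3, Mul(Rational(1, 3), c))) = Add(Rational(11, 3), Mul(Rational(1, 3), c)))
Mul(Mul(Function('f')(6), Function('m')(w)), Mul(-1, 33)) = Mul(Mul(Mul(12, 6), Add(Rational(11, 3), Mul(Rational(1, 3), -2))), Mul(-1, 33)) = Mul(Mul(72, Add(Rational(11, 3), Rational(-2, 3))), -33) = Mul(Mul(72, 3), -33) = Mul(216, -33) = -7128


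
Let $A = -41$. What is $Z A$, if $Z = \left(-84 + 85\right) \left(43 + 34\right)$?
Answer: $-3157$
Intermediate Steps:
$Z = 77$ ($Z = 1 \cdot 77 = 77$)
$Z A = 77 \left(-41\right) = -3157$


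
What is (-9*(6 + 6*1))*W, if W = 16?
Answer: -1728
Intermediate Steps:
(-9*(6 + 6*1))*W = -9*(6 + 6*1)*16 = -9*(6 + 6)*16 = -9*12*16 = -108*16 = -1728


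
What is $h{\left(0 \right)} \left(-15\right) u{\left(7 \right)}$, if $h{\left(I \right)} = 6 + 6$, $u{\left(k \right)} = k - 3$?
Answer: $-720$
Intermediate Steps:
$u{\left(k \right)} = -3 + k$
$h{\left(I \right)} = 12$
$h{\left(0 \right)} \left(-15\right) u{\left(7 \right)} = 12 \left(-15\right) \left(-3 + 7\right) = \left(-180\right) 4 = -720$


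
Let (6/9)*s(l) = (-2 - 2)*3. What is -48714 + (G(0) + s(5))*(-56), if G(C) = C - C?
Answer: -47706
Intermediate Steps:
s(l) = -18 (s(l) = 3*((-2 - 2)*3)/2 = 3*(-4*3)/2 = (3/2)*(-12) = -18)
G(C) = 0
-48714 + (G(0) + s(5))*(-56) = -48714 + (0 - 18)*(-56) = -48714 - 18*(-56) = -48714 + 1008 = -47706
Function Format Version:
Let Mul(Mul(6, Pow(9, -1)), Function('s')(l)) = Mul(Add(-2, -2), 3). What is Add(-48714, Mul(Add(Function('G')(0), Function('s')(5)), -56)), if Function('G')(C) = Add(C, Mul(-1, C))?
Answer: -47706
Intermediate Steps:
Function('s')(l) = -18 (Function('s')(l) = Mul(Rational(3, 2), Mul(Add(-2, -2), 3)) = Mul(Rational(3, 2), Mul(-4, 3)) = Mul(Rational(3, 2), -12) = -18)
Function('G')(C) = 0
Add(-48714, Mul(Add(Function('G')(0), Function('s')(5)), -56)) = Add(-48714, Mul(Add(0, -18), -56)) = Add(-48714, Mul(-18, -56)) = Add(-48714, 1008) = -47706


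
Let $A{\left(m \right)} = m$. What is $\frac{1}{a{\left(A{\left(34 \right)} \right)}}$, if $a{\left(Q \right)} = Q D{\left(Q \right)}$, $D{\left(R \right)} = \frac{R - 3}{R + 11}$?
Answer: $\frac{45}{1054} \approx 0.042695$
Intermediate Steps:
$D{\left(R \right)} = \frac{-3 + R}{11 + R}$
$a{\left(Q \right)} = \frac{Q \left(-3 + Q\right)}{11 + Q}$ ($a{\left(Q \right)} = Q \frac{-3 + Q}{11 + Q} = \frac{Q \left(-3 + Q\right)}{11 + Q}$)
$\frac{1}{a{\left(A{\left(34 \right)} \right)}} = \frac{1}{34 \frac{1}{11 + 34} \left(-3 + 34\right)} = \frac{1}{34 \cdot \frac{1}{45} \cdot 31} = \frac{1}{\frac{1054}{45}} = \frac{45}{1054}$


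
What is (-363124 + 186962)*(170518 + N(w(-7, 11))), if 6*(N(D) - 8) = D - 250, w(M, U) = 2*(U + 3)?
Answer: -30033683218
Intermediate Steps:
w(M, U) = 6 + 2*U (w(M, U) = 2*(3 + U) = 6 + 2*U)
N(D) = -101/3 + D/6 (N(D) = 8 + (D - 250)/6 = 8 + (-250 + D)/6 = 8 + (-125/3 + D/6) = -101/3 + D/6)
(-363124 + 186962)*(170518 + N(w(-7, 11))) = (-363124 + 186962)*(170518 + (-101/3 + (6 + 2*11)/6)) = -176162*(170518 + (-101/3 + (6 + 22)/6)) = -176162*(170518 + (-101/3 + (⅙)*28)) = -176162*(170518 + (-101/3 + 14/3)) = -176162*(170518 - 29) = -176162*170489 = -30033683218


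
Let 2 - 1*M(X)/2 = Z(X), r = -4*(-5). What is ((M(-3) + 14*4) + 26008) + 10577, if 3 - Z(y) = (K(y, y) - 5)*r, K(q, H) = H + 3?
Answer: 36439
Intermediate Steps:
r = 20
K(q, H) = 3 + H
Z(y) = 43 - 20*y (Z(y) = 3 - ((3 + y) - 5)*20 = 3 - (-2 + y)*20 = 3 - (-40 + 20*y) = 3 + (40 - 20*y) = 43 - 20*y)
M(X) = -82 + 40*X (M(X) = 4 - 2*(43 - 20*X) = 4 + (-86 + 40*X) = -82 + 40*X)
((M(-3) + 14*4) + 26008) + 10577 = (((-82 + 40*(-3)) + 14*4) + 26008) + 10577 = (((-82 - 120) + 56) + 26008) + 10577 = ((-202 + 56) + 26008) + 10577 = (-146 + 26008) + 10577 = 25862 + 10577 = 36439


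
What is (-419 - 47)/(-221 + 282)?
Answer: -466/61 ≈ -7.6393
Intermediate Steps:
(-419 - 47)/(-221 + 282) = -466/61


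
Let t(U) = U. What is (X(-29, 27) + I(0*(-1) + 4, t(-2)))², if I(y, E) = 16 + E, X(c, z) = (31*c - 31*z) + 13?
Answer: 2920681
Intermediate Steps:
X(c, z) = 13 - 31*z + 31*c (X(c, z) = (-31*z + 31*c) + 13 = 13 - 31*z + 31*c)
(X(-29, 27) + I(0*(-1) + 4, t(-2)))² = ((13 - 31*27 + 31*(-29)) + (16 - 2))² = ((13 - 837 - 899) + 14)² = (-1723 + 14)² = (-1709)² = 2920681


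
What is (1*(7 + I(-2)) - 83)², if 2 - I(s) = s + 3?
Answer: 5625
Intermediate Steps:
I(s) = -1 - s (I(s) = 2 - (s + 3) = 2 - (3 + s) = 2 + (-3 - s) = -1 - s)
(1*(7 + I(-2)) - 83)² = (1*(7 + (-1 - 1*(-2))) - 83)² = (1*(7 + (-1 + 2)) - 83)² = (1*(7 + 1) - 83)² = (1*8 - 83)² = (8 - 83)² = (-75)² = 5625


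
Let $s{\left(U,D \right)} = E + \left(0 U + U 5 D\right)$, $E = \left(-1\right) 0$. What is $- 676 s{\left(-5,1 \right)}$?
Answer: $16900$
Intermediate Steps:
$E = 0$
$s{\left(U,D \right)} = 5 D U$ ($s{\left(U,D \right)} = 0 + \left(0 U + U 5 D\right) = 0 + \left(0 + 5 U D\right) = 0 + \left(0 + 5 D U\right) = 0 + 5 D U = 5 D U$)
$- 676 s{\left(-5,1 \right)} = - 676 \cdot 5 \cdot 1 \left(-5\right) = \left(-676\right) \left(-25\right) = 16900$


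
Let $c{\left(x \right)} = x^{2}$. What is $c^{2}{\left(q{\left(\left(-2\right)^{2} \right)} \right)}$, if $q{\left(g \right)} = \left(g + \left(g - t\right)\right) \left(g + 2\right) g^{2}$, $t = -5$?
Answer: $2425818710016$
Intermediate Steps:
$q{\left(g \right)} = g^{2} \left(2 + g\right) \left(5 + 2 g\right)$ ($q{\left(g \right)} = \left(g + \left(g - -5\right)\right) \left(g + 2\right) g^{2} = \left(g + \left(g + 5\right)\right) \left(2 + g\right) g^{2} = \left(g + \left(5 + g\right)\right) \left(2 + g\right) g^{2} = \left(5 + 2 g\right) \left(2 + g\right) g^{2} = \left(2 + g\right) \left(5 + 2 g\right) g^{2} = g^{2} \left(2 + g\right) \left(5 + 2 g\right)$)
$c^{2}{\left(q{\left(\left(-2\right)^{2} \right)} \right)} = \left(\left(\left(\left(-2\right)^{2}\right)^{2} \left(10 + 2 \left(\left(-2\right)^{2}\right)^{2} + 9 \left(-2\right)^{2}\right)\right)^{2}\right)^{2} = \left(\left(4^{2} \left(10 + 2 \cdot 4^{2} + 9 \cdot 4\right)\right)^{2}\right)^{2} = \left(\left(16 \left(10 + 2 \cdot 16 + 36\right)\right)^{2}\right)^{2} = \left(\left(16 \left(10 + 32 + 36\right)\right)^{2}\right)^{2} = \left(\left(16 \cdot 78\right)^{2}\right)^{2} = \left(1248^{2}\right)^{2} = 1557504^{2} = 2425818710016$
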